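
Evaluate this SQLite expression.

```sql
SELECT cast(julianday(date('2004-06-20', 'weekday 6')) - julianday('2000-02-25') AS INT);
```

`weekday 6` advances to the next Saturday; 2004-06-20 is a Sunday, so it moves forward to 2004-06-26.
4 days remain in February 2000 after the 25th (29 − 25).
Full months from March 2000 through May 2004 contribute their day counts.
Then 26 days into June 2004.
Total: 4 + 31 + 30 + 31 + 30 + 31 + 31 + 30 + 31 + 30 + 31 + 31 + 28 + 31 + 30 + 31 + 30 + 31 + 31 + 30 + 31 + 30 + 31 + 31 + 28 + 31 + 30 + 31 + 30 + 31 + 31 + 30 + 31 + 30 + 31 + 31 + 28 + 31 + 30 + 31 + 30 + 31 + 31 + 30 + 31 + 30 + 31 + 31 + 29 + 31 + 30 + 31 + 26 = 1583.

1583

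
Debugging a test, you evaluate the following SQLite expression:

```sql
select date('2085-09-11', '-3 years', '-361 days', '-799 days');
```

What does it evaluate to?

Adding -3 years to 2085-09-11 gives 2082-09-11.
Applying '-361 days' to 2082-09-11: counting 361 days back gives 2081-09-15.
Applying '-799 days' to 2081-09-15: counting 799 days back gives 2079-07-09.

2079-07-09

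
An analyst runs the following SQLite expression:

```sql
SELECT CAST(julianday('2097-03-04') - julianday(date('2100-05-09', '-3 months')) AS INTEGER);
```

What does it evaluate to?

-1072

Adding -3 months to 2100-05-09 gives 2100-02-09.
27 days remain in March 2097 after the 4th (31 − 4).
Full months from April 2097 through January 2100 contribute their day counts.
Then 9 days into February 2100.
Total: 27 + 30 + 31 + 30 + 31 + 31 + 30 + 31 + 30 + 31 + 31 + 28 + 31 + 30 + 31 + 30 + 31 + 31 + 30 + 31 + 30 + 31 + 31 + 28 + 31 + 30 + 31 + 30 + 31 + 31 + 30 + 31 + 30 + 31 + 31 + 9 = 1072.
The subtraction is earlier − later, so the result is −1072 → -1072.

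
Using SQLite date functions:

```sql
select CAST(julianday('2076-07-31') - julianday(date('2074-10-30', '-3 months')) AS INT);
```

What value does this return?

Adding -3 months to 2074-10-30 gives 2074-07-30.
1 day remains in July 2074 after the 30th (31 − 30).
Full months from August 2074 through June 2076 contribute their day counts.
Then 31 days into July 2076.
Total: 1 + 31 + 30 + 31 + 30 + 31 + 31 + 28 + 31 + 30 + 31 + 30 + 31 + 31 + 30 + 31 + 30 + 31 + 31 + 29 + 31 + 30 + 31 + 30 + 31 = 732.

732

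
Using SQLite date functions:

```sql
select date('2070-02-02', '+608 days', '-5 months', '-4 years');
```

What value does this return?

2067-05-03

Applying '+608 days' to 2070-02-02: counting 608 days forward gives 2071-10-03.
Adding -5 months to 2071-10-03 gives 2071-05-03.
Adding -4 years to 2071-05-03 gives 2067-05-03.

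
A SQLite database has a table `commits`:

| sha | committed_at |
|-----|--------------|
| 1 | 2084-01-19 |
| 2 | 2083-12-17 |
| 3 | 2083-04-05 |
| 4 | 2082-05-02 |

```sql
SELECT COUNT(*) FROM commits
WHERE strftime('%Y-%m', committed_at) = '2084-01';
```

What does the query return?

Rows with year-month 2084-01: 2084-01-19 → 1.

1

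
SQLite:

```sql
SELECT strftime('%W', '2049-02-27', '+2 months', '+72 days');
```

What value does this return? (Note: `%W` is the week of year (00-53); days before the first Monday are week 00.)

First apply '+2 months', '+72 days': 2049-02-27 → 2049-07-08.
2049-07-08 is a Thursday. SQLite's %W counts Mondays since the year started; the result is 27.

27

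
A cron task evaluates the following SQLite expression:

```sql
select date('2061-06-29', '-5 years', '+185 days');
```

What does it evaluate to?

2056-12-31

Adding -5 years to 2061-06-29 gives 2056-06-29.
Applying '+185 days' to 2056-06-29: counting 185 days forward gives 2056-12-31.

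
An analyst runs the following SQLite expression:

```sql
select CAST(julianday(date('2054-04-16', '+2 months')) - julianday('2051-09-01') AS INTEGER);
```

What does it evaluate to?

Adding +2 months to 2054-04-16 gives 2054-06-16.
29 days remain in September 2051 after the 1st (30 − 1).
Full months from October 2051 through May 2054 contribute their day counts.
Then 16 days into June 2054.
Total: 29 + 31 + 30 + 31 + 31 + 29 + 31 + 30 + 31 + 30 + 31 + 31 + 30 + 31 + 30 + 31 + 31 + 28 + 31 + 30 + 31 + 30 + 31 + 31 + 30 + 31 + 30 + 31 + 31 + 28 + 31 + 30 + 31 + 16 = 1019.

1019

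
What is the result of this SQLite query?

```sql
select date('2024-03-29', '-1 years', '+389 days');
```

2024-04-21

Adding -1 year to 2024-03-29 gives 2023-03-29.
Applying '+389 days' to 2023-03-29: counting 389 days forward gives 2024-04-21.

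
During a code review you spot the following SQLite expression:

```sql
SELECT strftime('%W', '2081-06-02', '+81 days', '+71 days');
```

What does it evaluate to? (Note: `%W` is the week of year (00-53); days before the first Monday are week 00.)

First apply '+81 days', '+71 days': 2081-06-02 → 2081-11-01.
2081-11-01 is a Saturday. SQLite's %W counts Mondays since the year started; the result is 43.

43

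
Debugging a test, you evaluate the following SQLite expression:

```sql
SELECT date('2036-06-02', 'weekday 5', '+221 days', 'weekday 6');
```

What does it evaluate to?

2037-01-17

`weekday 5` advances to the next Friday; 2036-06-02 is a Monday, so it moves forward to 2036-06-06.
Applying '+221 days' to 2036-06-06: counting 221 days forward gives 2037-01-13.
`weekday 6` advances to the next Saturday; 2037-01-13 is a Tuesday, so it moves forward to 2037-01-17.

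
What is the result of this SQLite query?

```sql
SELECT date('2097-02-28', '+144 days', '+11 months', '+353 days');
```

Applying '+144 days' to 2097-02-28: counting 144 days forward gives 2097-07-22.
Adding +11 months to 2097-07-22 gives 2098-06-22.
Applying '+353 days' to 2098-06-22: counting 353 days forward gives 2099-06-10.

2099-06-10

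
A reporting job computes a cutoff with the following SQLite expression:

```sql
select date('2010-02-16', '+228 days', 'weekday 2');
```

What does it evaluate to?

2010-10-05

Applying '+228 days' to 2010-02-16: counting 228 days forward gives 2010-10-02.
`weekday 2` advances to the next Tuesday; 2010-10-02 is a Saturday, so it moves forward to 2010-10-05.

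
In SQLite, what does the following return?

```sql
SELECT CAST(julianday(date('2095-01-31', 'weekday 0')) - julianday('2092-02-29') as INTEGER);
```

1073

`weekday 0` advances to the next Sunday; 2095-01-31 is a Monday, so it moves forward to 2095-02-06.
0 days remain in February 2092 after the 29th (29 − 29).
Full months from March 2092 through January 2095 contribute their day counts.
Then 6 days into February 2095.
Total: 0 + 31 + 30 + 31 + 30 + 31 + 31 + 30 + 31 + 30 + 31 + 31 + 28 + 31 + 30 + 31 + 30 + 31 + 31 + 30 + 31 + 30 + 31 + 31 + 28 + 31 + 30 + 31 + 30 + 31 + 31 + 30 + 31 + 30 + 31 + 31 + 6 = 1073.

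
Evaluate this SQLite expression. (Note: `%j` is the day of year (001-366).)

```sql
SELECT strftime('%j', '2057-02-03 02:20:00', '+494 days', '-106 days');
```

First apply '+494 days', '-106 days': 2057-02-03 02:20:00 → 2058-02-26 02:20:00.
Day-of-year for 2058-02-26: days since 2058-01-01 inclusive = 57, zero-padded to 057.

057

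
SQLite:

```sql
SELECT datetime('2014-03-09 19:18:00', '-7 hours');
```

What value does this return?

2014-03-09 12:18:00

-7 hours from 2014-03-09 19:18:00 is 2014-03-09 12:18:00.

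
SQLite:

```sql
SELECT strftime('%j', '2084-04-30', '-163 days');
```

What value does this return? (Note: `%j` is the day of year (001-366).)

323

First apply '-163 days': 2084-04-30 → 2083-11-19.
Day-of-year for 2083-11-19: days since 2083-01-01 inclusive = 323, zero-padded to 323.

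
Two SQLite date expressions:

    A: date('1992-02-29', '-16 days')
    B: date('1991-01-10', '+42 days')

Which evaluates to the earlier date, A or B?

B

A = 1992-02-13.
B = 1991-02-21.
B is earlier.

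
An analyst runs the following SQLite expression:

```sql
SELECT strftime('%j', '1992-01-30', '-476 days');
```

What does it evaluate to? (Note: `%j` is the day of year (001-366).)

284

First apply '-476 days': 1992-01-30 → 1990-10-11.
Day-of-year for 1990-10-11: days since 1990-01-01 inclusive = 284, zero-padded to 284.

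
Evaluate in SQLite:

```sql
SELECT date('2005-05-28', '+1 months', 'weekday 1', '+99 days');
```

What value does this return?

Adding +1 month to 2005-05-28 gives 2005-06-28.
`weekday 1` advances to the next Monday; 2005-06-28 is a Tuesday, so it moves forward to 2005-07-04.
Applying '+99 days' to 2005-07-04: counting 99 days forward gives 2005-10-11.

2005-10-11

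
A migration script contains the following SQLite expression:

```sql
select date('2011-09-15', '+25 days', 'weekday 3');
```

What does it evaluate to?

September 2011 has 30 days; 15 remain after the 15th, so 16 days reach 2011-10-01.
Advancing 9 more days within October lands on 2011-10-10.
`weekday 3` advances to the next Wednesday; 2011-10-10 is a Monday, so it moves forward to 2011-10-12.

2011-10-12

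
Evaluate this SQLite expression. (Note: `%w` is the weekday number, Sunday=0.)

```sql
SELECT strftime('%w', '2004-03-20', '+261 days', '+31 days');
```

4

First apply '+261 days', '+31 days': 2004-03-20 → 2005-01-06.
2005-01-06 is a Thursday; with Sunday=0 that is 4.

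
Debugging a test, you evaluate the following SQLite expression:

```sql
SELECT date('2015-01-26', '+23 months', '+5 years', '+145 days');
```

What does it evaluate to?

Adding +23 months to 2015-01-26 gives 2016-12-26.
Adding +5 years to 2016-12-26 gives 2021-12-26.
Applying '+145 days' to 2021-12-26: counting 145 days forward gives 2022-05-20.

2022-05-20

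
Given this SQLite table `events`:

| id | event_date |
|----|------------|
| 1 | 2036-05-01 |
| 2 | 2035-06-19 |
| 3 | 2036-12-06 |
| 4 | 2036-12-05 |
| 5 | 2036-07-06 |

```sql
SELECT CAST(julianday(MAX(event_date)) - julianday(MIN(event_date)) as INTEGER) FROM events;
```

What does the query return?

536

MIN = 2035-06-19, MAX = 2036-12-06.
11 days remain in June 2035 after the 19th (30 − 19).
Full months from July 2035 through November 2036 contribute their day counts.
Then 6 days into December 2036.
Total: 11 + 31 + 31 + 30 + 31 + 30 + 31 + 31 + 29 + 31 + 30 + 31 + 30 + 31 + 31 + 30 + 31 + 30 + 6 = 536.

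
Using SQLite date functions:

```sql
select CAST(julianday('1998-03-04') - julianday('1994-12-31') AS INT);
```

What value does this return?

1159

0 days remain in December 1994 after the 31st (31 − 31).
Full months from January 1995 through February 1998 contribute their day counts.
Then 4 days into March 1998.
Total: 0 + 31 + 28 + 31 + 30 + 31 + 30 + 31 + 31 + 30 + 31 + 30 + 31 + 31 + 29 + 31 + 30 + 31 + 30 + 31 + 31 + 30 + 31 + 30 + 31 + 31 + 28 + 31 + 30 + 31 + 30 + 31 + 31 + 30 + 31 + 30 + 31 + 31 + 28 + 4 = 1159.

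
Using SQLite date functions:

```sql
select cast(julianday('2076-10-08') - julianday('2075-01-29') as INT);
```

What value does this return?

618

2 days remain in January 2075 after the 29th (31 − 29).
Full months from February 2075 through September 2076 contribute their day counts.
Then 8 days into October 2076.
Total: 2 + 28 + 31 + 30 + 31 + 30 + 31 + 31 + 30 + 31 + 30 + 31 + 31 + 29 + 31 + 30 + 31 + 30 + 31 + 31 + 30 + 8 = 618.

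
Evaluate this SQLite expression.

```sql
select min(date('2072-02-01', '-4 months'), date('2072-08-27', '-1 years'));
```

2071-08-27

date('2072-02-01', '-4 months') → 2071-10-01.
date('2072-08-27', '-1 years') → 2071-08-27.
Earlier of the two is 2071-08-27.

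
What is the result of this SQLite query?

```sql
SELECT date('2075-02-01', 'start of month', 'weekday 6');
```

`start of month` rewinds 2075-02-01 to 2075-02-01.
`weekday 6` advances to the next Saturday; 2075-02-01 is a Friday, so it moves forward to 2075-02-02.

2075-02-02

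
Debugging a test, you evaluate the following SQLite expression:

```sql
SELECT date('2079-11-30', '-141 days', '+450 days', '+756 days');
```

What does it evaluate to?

2082-10-30

Applying '-141 days' to 2079-11-30: counting 141 days back gives 2079-07-12.
Applying '+450 days' to 2079-07-12: counting 450 days forward gives 2080-10-04.
Applying '+756 days' to 2080-10-04: counting 756 days forward gives 2082-10-30.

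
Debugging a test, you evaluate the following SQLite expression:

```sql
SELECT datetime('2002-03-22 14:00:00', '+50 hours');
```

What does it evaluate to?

+50 hours from 2002-03-22 14:00:00 is 2002-03-24 16:00:00 (crosses midnight).

2002-03-24 16:00:00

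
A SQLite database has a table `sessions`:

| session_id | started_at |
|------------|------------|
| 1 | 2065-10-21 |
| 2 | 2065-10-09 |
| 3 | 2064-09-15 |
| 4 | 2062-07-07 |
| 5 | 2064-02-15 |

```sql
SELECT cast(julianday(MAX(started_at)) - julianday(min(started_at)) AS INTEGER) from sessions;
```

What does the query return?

1202

MIN = 2062-07-07, MAX = 2065-10-21.
24 days remain in July 2062 after the 7th (31 − 7).
Full months from August 2062 through September 2065 contribute their day counts.
Then 21 days into October 2065.
Total: 24 + 31 + 30 + 31 + 30 + 31 + 31 + 28 + 31 + 30 + 31 + 30 + 31 + 31 + 30 + 31 + 30 + 31 + 31 + 29 + 31 + 30 + 31 + 30 + 31 + 31 + 30 + 31 + 30 + 31 + 31 + 28 + 31 + 30 + 31 + 30 + 31 + 31 + 30 + 21 = 1202.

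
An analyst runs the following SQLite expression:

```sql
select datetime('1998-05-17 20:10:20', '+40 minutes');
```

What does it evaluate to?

1998-05-17 20:50:20

+40 minutes from 1998-05-17 20:10:20 is 1998-05-17 20:50:20.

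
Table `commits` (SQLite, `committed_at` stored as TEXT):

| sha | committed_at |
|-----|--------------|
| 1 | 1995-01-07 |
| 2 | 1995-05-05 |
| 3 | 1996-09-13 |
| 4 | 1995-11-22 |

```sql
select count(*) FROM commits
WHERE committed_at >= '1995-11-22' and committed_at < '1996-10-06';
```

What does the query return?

2

Rows in [1995-11-22, 1996-10-06): 1996-09-13, 1995-11-22 → 2 rows.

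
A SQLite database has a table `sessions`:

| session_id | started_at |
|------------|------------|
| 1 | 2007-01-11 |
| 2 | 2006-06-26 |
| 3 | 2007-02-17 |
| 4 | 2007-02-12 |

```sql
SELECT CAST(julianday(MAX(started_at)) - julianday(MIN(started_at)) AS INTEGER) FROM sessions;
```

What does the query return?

MIN = 2006-06-26, MAX = 2007-02-17.
4 days remain in June 2006 after the 26th (30 − 26).
Full months from July 2006 through January 2007 contribute their day counts.
Then 17 days into February 2007.
Total: 4 + 31 + 31 + 30 + 31 + 30 + 31 + 31 + 17 = 236.

236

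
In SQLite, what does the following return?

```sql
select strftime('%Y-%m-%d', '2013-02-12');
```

`%Y-%m-%d` extracts the ISO date: 2013-02-12.

2013-02-12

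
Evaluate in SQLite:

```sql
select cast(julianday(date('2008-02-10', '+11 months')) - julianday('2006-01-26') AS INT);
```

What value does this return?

Adding +11 months to 2008-02-10 gives 2009-01-10.
5 days remain in January 2006 after the 26th (31 − 26).
Full months from February 2006 through December 2008 contribute their day counts.
Then 10 days into January 2009.
Total: 5 + 28 + 31 + 30 + 31 + 30 + 31 + 31 + 30 + 31 + 30 + 31 + 31 + 28 + 31 + 30 + 31 + 30 + 31 + 31 + 30 + 31 + 30 + 31 + 31 + 29 + 31 + 30 + 31 + 30 + 31 + 31 + 30 + 31 + 30 + 31 + 10 = 1080.

1080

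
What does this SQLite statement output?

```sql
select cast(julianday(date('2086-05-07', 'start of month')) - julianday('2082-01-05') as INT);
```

`start of month` rewinds 2086-05-07 to 2086-05-01.
26 days remain in January 2082 after the 5th (31 − 5).
Full months from February 2082 through April 2086 contribute their day counts.
Then 1 day into May 2086.
Total: 26 + 28 + 31 + 30 + 31 + 30 + 31 + 31 + 30 + 31 + 30 + 31 + 31 + 28 + 31 + 30 + 31 + 30 + 31 + 31 + 30 + 31 + 30 + 31 + 31 + 29 + 31 + 30 + 31 + 30 + 31 + 31 + 30 + 31 + 30 + 31 + 31 + 28 + 31 + 30 + 31 + 30 + 31 + 31 + 30 + 31 + 30 + 31 + 31 + 28 + 31 + 30 + 1 = 1577.

1577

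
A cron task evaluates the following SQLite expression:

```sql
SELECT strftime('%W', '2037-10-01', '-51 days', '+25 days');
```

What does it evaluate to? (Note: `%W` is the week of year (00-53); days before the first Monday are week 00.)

First apply '-51 days', '+25 days': 2037-10-01 → 2037-09-05.
2037-09-05 is a Saturday. SQLite's %W counts Mondays since the year started; the result is 35.

35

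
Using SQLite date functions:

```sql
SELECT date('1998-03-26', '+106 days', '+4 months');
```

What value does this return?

Applying '+106 days' to 1998-03-26: counting 106 days forward gives 1998-07-10.
Adding +4 months to 1998-07-10 gives 1998-11-10.

1998-11-10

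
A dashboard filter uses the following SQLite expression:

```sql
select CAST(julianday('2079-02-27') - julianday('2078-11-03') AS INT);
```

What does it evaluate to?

27 days remain in November 2078 after the 3rd (30 − 3).
December 2078: 31 days.
January 2079: 31 days.
Then 27 days into February 2079.
Total: 27 + 31 + 31 + 27 = 116.

116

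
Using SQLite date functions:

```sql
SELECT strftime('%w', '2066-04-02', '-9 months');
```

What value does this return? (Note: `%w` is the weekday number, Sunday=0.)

4

First apply '-9 months': 2066-04-02 → 2065-07-02.
2065-07-02 is a Thursday; with Sunday=0 that is 4.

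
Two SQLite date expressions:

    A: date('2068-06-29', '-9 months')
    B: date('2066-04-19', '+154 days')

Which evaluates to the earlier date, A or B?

A = 2067-09-29.
B = 2066-09-20.
B is earlier.

B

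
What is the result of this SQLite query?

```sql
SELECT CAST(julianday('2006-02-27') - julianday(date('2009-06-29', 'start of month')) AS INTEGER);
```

`start of month` rewinds 2009-06-29 to 2009-06-01.
1 day remains in February 2006 after the 27th (28 − 27).
Full months from March 2006 through May 2009 contribute their day counts.
Then 1 day into June 2009.
Total: 1 + 31 + 30 + 31 + 30 + 31 + 31 + 30 + 31 + 30 + 31 + 31 + 28 + 31 + 30 + 31 + 30 + 31 + 31 + 30 + 31 + 30 + 31 + 31 + 29 + 31 + 30 + 31 + 30 + 31 + 31 + 30 + 31 + 30 + 31 + 31 + 28 + 31 + 30 + 31 + 1 = 1190.
The subtraction is earlier − later, so the result is −1190 → -1190.

-1190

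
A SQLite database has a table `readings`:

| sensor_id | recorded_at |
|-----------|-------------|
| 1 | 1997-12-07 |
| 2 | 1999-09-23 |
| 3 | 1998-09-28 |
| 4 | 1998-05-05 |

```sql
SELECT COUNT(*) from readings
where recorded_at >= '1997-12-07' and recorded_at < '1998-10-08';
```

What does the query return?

Rows in [1997-12-07, 1998-10-08): 1997-12-07, 1998-09-28, 1998-05-05 → 3 rows.

3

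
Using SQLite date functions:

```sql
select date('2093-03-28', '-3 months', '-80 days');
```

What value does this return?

Adding -3 months to 2093-03-28 gives 2092-12-28.
Applying '-80 days' to 2092-12-28: counting 80 days back gives 2092-10-09.

2092-10-09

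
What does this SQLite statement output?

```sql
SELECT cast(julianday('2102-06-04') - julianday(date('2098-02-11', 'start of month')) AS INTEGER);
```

`start of month` rewinds 2098-02-11 to 2098-02-01.
27 days remain in February 2098 after the 1st (28 − 1).
Full months from March 2098 through May 2102 contribute their day counts.
Then 4 days into June 2102.
Total: 27 + 31 + 30 + 31 + 30 + 31 + 31 + 30 + 31 + 30 + 31 + 31 + 28 + 31 + 30 + 31 + 30 + 31 + 31 + 30 + 31 + 30 + 31 + 31 + 28 + 31 + 30 + 31 + 30 + 31 + 31 + 30 + 31 + 30 + 31 + 31 + 28 + 31 + 30 + 31 + 30 + 31 + 31 + 30 + 31 + 30 + 31 + 31 + 28 + 31 + 30 + 31 + 4 = 1583.

1583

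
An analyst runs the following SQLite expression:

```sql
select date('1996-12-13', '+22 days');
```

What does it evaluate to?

December 1996 has 31 days; 18 remain after the 13th, so 19 days reach 1997-01-01.
Advancing 3 more days within January lands on 1997-01-04.

1997-01-04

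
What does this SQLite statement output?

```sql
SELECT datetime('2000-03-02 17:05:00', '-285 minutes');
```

2000-03-02 12:20:00

285 minutes = 4h 45m; -285 minutes from 2000-03-02 17:05:00 is 2000-03-02 12:20:00.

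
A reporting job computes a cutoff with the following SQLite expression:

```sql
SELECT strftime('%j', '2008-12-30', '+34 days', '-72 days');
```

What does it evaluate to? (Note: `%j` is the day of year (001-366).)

First apply '+34 days', '-72 days': 2008-12-30 → 2008-11-22.
Day-of-year for 2008-11-22: days since 2008-01-01 inclusive = 327, zero-padded to 327.

327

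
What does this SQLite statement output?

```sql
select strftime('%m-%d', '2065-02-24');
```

02-24

`%m-%d` extracts the month-day: 02-24.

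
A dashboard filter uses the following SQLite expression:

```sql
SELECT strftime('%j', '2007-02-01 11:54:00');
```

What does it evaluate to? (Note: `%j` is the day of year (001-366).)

Day-of-year for 2007-02-01: days since 2007-01-01 inclusive = 32, zero-padded to 032.

032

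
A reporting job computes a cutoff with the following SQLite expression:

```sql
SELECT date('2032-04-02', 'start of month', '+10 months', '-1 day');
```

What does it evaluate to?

`start of month` rewinds 2032-04-02 to 2032-04-01.
Adding +10 months to 2032-04-01 gives 2033-02-01.
Going back 1 day from 2033-02-01 reaches 2033-01-31 (last day of January, 31 days).

2033-01-31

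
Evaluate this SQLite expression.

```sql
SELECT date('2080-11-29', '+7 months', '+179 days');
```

Adding +7 months to 2080-11-29 gives 2081-06-29.
Applying '+179 days' to 2081-06-29: counting 179 days forward gives 2081-12-25.

2081-12-25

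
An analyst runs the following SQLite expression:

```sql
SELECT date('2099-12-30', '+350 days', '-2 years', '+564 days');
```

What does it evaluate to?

2100-07-02

Applying '+350 days' to 2099-12-30: counting 350 days forward gives 2100-12-15.
Adding -2 years to 2100-12-15 gives 2098-12-15.
Applying '+564 days' to 2098-12-15: counting 564 days forward gives 2100-07-02.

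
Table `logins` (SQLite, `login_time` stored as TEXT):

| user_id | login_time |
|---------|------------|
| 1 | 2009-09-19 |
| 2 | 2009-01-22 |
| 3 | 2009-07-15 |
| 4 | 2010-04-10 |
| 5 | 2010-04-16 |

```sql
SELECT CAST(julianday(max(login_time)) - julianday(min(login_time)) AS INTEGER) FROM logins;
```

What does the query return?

MIN = 2009-01-22, MAX = 2010-04-16.
9 days remain in January 2009 after the 22nd (31 − 22).
Full months from February 2009 through March 2010 contribute their day counts.
Then 16 days into April 2010.
Total: 9 + 28 + 31 + 30 + 31 + 30 + 31 + 31 + 30 + 31 + 30 + 31 + 31 + 28 + 31 + 16 = 449.

449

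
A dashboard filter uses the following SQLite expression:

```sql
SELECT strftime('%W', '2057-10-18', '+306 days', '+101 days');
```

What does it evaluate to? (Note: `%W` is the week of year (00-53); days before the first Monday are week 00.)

First apply '+306 days', '+101 days': 2057-10-18 → 2058-11-29.
2058-11-29 is a Friday. SQLite's %W counts Mondays since the year started; the result is 47.

47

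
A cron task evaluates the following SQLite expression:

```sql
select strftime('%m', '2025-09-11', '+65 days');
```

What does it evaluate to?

First apply '+65 days': 2025-09-11 → 2025-11-15.
`%m` extracts the 2-digit month (01-12): 11.

11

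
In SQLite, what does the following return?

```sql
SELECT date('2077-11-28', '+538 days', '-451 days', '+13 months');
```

Applying '+538 days' to 2077-11-28: counting 538 days forward gives 2079-05-20.
Applying '-451 days' to 2079-05-20: counting 451 days back gives 2078-02-23.
Adding +13 months to 2078-02-23 gives 2079-03-23.

2079-03-23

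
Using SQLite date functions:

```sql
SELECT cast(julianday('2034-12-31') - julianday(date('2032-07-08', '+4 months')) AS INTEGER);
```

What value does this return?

Adding +4 months to 2032-07-08 gives 2032-11-08.
22 days remain in November 2032 after the 8th (30 − 8).
Full months from December 2032 through November 2034 contribute their day counts.
Then 31 days into December 2034.
Total: 22 + 31 + 31 + 28 + 31 + 30 + 31 + 30 + 31 + 31 + 30 + 31 + 30 + 31 + 31 + 28 + 31 + 30 + 31 + 30 + 31 + 31 + 30 + 31 + 30 + 31 = 783.

783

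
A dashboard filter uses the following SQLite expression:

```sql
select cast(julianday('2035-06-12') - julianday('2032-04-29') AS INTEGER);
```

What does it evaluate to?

1 day remains in April 2032 after the 29th (30 − 29).
Full months from May 2032 through May 2035 contribute their day counts.
Then 12 days into June 2035.
Total: 1 + 31 + 30 + 31 + 31 + 30 + 31 + 30 + 31 + 31 + 28 + 31 + 30 + 31 + 30 + 31 + 31 + 30 + 31 + 30 + 31 + 31 + 28 + 31 + 30 + 31 + 30 + 31 + 31 + 30 + 31 + 30 + 31 + 31 + 28 + 31 + 30 + 31 + 12 = 1139.

1139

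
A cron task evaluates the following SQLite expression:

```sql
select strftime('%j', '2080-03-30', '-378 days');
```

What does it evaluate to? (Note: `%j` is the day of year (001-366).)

077

First apply '-378 days': 2080-03-30 → 2079-03-18.
Day-of-year for 2079-03-18: days since 2079-01-01 inclusive = 77, zero-padded to 077.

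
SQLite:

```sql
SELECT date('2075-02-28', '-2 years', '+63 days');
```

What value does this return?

Adding -2 years to 2075-02-28 gives 2073-02-28.
Applying '+63 days' to 2073-02-28: counting 63 days forward gives 2073-05-02.

2073-05-02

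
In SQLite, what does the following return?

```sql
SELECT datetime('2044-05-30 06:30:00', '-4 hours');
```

-4 hours from 2044-05-30 06:30:00 is 2044-05-30 02:30:00.

2044-05-30 02:30:00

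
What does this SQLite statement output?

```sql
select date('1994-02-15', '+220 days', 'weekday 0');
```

1994-09-25

Applying '+220 days' to 1994-02-15: counting 220 days forward gives 1994-09-23.
`weekday 0` advances to the next Sunday; 1994-09-23 is a Friday, so it moves forward to 1994-09-25.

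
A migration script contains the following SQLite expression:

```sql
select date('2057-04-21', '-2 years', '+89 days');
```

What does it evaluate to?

Adding -2 years to 2057-04-21 gives 2055-04-21.
Applying '+89 days' to 2055-04-21: counting 89 days forward gives 2055-07-19.

2055-07-19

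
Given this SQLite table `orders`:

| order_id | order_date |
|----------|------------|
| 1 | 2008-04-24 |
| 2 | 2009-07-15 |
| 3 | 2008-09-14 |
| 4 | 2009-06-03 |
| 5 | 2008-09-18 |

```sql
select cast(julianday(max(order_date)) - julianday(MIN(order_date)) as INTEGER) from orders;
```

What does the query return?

MIN = 2008-04-24, MAX = 2009-07-15.
6 days remain in April 2008 after the 24th (30 − 24).
Full months from May 2008 through June 2009 contribute their day counts.
Then 15 days into July 2009.
Total: 6 + 31 + 30 + 31 + 31 + 30 + 31 + 30 + 31 + 31 + 28 + 31 + 30 + 31 + 30 + 15 = 447.

447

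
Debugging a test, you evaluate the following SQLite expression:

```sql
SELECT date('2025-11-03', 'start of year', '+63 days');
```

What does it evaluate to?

2025-03-05

`start of year` rewinds 2025-11-03 to 2025-01-01.
Applying '+63 days' to 2025-01-01: counting 63 days forward gives 2025-03-05.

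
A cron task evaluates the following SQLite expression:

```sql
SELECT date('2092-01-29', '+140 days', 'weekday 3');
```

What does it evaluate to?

Applying '+140 days' to 2092-01-29: counting 140 days forward gives 2092-06-17.
`weekday 3` advances to the next Wednesday; 2092-06-17 is a Tuesday, so it moves forward to 2092-06-18.

2092-06-18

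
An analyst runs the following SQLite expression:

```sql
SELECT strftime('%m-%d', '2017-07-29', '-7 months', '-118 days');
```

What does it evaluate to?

First apply '-7 months', '-118 days': 2017-07-29 → 2016-09-02.
`%m-%d` extracts the month-day: 09-02.

09-02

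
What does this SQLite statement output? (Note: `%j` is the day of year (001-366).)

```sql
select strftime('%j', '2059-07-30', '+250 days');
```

096

First apply '+250 days': 2059-07-30 → 2060-04-05.
Day-of-year for 2060-04-05: days since 2060-01-01 inclusive = 96, zero-padded to 096.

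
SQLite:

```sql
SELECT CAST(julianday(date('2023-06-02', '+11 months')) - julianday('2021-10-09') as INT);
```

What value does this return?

Adding +11 months to 2023-06-02 gives 2024-05-02.
22 days remain in October 2021 after the 9th (31 − 9).
Full months from November 2021 through April 2024 contribute their day counts.
Then 2 days into May 2024.
Total: 22 + 30 + 31 + 31 + 28 + 31 + 30 + 31 + 30 + 31 + 31 + 30 + 31 + 30 + 31 + 31 + 28 + 31 + 30 + 31 + 30 + 31 + 31 + 30 + 31 + 30 + 31 + 31 + 29 + 31 + 30 + 2 = 936.

936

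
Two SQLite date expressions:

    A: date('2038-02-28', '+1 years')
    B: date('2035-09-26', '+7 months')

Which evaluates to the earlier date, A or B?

B

A = 2039-02-28.
B = 2036-04-26.
B is earlier.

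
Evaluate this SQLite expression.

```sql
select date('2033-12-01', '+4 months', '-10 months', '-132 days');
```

2033-01-20

Adding +4 months to 2033-12-01 gives 2034-04-01.
Adding -10 months to 2034-04-01 gives 2033-06-01.
Applying '-132 days' to 2033-06-01: counting 132 days back gives 2033-01-20.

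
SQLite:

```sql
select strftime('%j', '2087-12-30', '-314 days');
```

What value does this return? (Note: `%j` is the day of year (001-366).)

050

First apply '-314 days': 2087-12-30 → 2087-02-19.
Day-of-year for 2087-02-19: days since 2087-01-01 inclusive = 50, zero-padded to 050.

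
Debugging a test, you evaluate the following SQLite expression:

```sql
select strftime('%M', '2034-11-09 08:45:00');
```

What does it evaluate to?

45

`%M` extracts the 2-digit minute: 45.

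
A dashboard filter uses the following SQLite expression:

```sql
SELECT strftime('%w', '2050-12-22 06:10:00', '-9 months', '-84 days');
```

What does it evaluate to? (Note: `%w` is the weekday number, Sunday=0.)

2

First apply '-9 months', '-84 days': 2050-12-22 06:10:00 → 2049-12-28 06:10:00.
2049-12-28 is a Tuesday; with Sunday=0 that is 2.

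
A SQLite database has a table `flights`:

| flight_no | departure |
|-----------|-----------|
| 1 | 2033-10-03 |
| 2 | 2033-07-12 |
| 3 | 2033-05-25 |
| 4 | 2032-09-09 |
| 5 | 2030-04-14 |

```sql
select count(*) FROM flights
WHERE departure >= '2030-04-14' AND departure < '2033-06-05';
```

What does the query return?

3

Rows in [2030-04-14, 2033-06-05): 2033-05-25, 2032-09-09, 2030-04-14 → 3 rows.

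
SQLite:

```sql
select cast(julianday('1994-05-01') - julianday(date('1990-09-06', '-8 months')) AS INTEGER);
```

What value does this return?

1576

Adding -8 months to 1990-09-06 gives 1990-01-06.
25 days remain in January 1990 after the 6th (31 − 6).
Full months from February 1990 through April 1994 contribute their day counts.
Then 1 day into May 1994.
Total: 25 + 28 + 31 + 30 + 31 + 30 + 31 + 31 + 30 + 31 + 30 + 31 + 31 + 28 + 31 + 30 + 31 + 30 + 31 + 31 + 30 + 31 + 30 + 31 + 31 + 29 + 31 + 30 + 31 + 30 + 31 + 31 + 30 + 31 + 30 + 31 + 31 + 28 + 31 + 30 + 31 + 30 + 31 + 31 + 30 + 31 + 30 + 31 + 31 + 28 + 31 + 30 + 1 = 1576.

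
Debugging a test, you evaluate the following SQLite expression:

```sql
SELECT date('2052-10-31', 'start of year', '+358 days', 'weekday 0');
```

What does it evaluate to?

`start of year` rewinds 2052-10-31 to 2052-01-01.
Applying '+358 days' to 2052-01-01: counting 358 days forward gives 2052-12-24.
`weekday 0` advances to the next Sunday; 2052-12-24 is a Tuesday, so it moves forward to 2052-12-29.

2052-12-29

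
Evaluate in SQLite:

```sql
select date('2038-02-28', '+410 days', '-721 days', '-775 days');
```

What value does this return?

Applying '+410 days' to 2038-02-28: counting 410 days forward gives 2039-04-14.
Applying '-721 days' to 2039-04-14: counting 721 days back gives 2037-04-23.
Applying '-775 days' to 2037-04-23: counting 775 days back gives 2035-03-10.

2035-03-10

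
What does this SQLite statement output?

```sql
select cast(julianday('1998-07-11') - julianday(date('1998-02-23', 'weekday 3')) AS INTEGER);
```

`weekday 3` advances to the next Wednesday; 1998-02-23 is a Monday, so it moves forward to 1998-02-25.
3 days remain in February 1998 after the 25th (28 − 25).
March 1998: 31 days.
April 1998: 30 days.
May 1998: 31 days.
June 1998: 30 days.
Then 11 days into July 1998.
Total: 3 + 31 + 30 + 31 + 30 + 11 = 136.

136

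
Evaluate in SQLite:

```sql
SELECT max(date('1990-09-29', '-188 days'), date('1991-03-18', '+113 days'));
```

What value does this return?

date('1990-09-29', '-188 days') → 1990-03-25.
date('1991-03-18', '+113 days') → 1991-07-09.
Later of the two is 1991-07-09.

1991-07-09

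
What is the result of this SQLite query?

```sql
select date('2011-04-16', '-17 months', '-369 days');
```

2008-11-12

Adding -17 months to 2011-04-16 gives 2009-11-16.
Applying '-369 days' to 2009-11-16: counting 369 days back gives 2008-11-12.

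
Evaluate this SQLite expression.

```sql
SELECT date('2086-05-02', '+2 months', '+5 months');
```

Adding +2 months to 2086-05-02 gives 2086-07-02.
Adding +5 months to 2086-07-02 gives 2086-12-02.

2086-12-02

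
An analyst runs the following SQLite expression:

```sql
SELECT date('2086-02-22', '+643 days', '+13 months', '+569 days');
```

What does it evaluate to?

2090-07-19

Applying '+643 days' to 2086-02-22: counting 643 days forward gives 2087-11-27.
Adding +13 months to 2087-11-27 gives 2088-12-27.
Applying '+569 days' to 2088-12-27: counting 569 days forward gives 2090-07-19.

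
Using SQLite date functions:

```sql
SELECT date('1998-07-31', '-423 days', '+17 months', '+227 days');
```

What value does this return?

1999-06-18

Applying '-423 days' to 1998-07-31: counting 423 days back gives 1997-06-03.
Adding +17 months to 1997-06-03 gives 1998-11-03.
Applying '+227 days' to 1998-11-03: counting 227 days forward gives 1999-06-18.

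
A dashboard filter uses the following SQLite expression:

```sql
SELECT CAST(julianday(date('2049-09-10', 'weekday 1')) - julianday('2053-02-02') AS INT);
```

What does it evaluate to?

-1238

`weekday 1` advances to the next Monday; 2049-09-10 is a Friday, so it moves forward to 2049-09-13.
17 days remain in September 2049 after the 13th (30 − 13).
Full months from October 2049 through January 2053 contribute their day counts.
Then 2 days into February 2053.
Total: 17 + 31 + 30 + 31 + 31 + 28 + 31 + 30 + 31 + 30 + 31 + 31 + 30 + 31 + 30 + 31 + 31 + 28 + 31 + 30 + 31 + 30 + 31 + 31 + 30 + 31 + 30 + 31 + 31 + 29 + 31 + 30 + 31 + 30 + 31 + 31 + 30 + 31 + 30 + 31 + 31 + 2 = 1238.
The subtraction is earlier − later, so the result is −1238 → -1238.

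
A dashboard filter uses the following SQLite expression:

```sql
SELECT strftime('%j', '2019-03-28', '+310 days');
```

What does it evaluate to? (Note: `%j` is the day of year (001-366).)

First apply '+310 days': 2019-03-28 → 2020-02-01.
Day-of-year for 2020-02-01: days since 2020-01-01 inclusive = 32, zero-padded to 032.

032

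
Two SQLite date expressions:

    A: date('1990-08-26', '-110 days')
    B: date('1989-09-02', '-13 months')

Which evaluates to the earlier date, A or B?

A = 1990-05-08.
B = 1988-08-02.
B is earlier.

B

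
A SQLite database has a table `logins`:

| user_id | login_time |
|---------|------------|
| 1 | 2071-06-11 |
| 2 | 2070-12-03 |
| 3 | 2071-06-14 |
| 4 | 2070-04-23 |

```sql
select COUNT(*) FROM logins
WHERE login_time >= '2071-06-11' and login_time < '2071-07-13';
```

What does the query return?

Rows in [2071-06-11, 2071-07-13): 2071-06-11, 2071-06-14 → 2 rows.

2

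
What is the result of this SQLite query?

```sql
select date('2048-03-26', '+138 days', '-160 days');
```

2048-03-04

Applying '+138 days' to 2048-03-26: counting 138 days forward gives 2048-08-11.
Applying '-160 days' to 2048-08-11: counting 160 days back gives 2048-03-04.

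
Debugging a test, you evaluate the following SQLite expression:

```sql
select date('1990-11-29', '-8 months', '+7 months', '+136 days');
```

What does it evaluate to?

1991-03-14

Adding -8 months to 1990-11-29 gives 1990-03-29.
Adding +7 months to 1990-03-29 gives 1990-10-29.
Applying '+136 days' to 1990-10-29: counting 136 days forward gives 1991-03-14.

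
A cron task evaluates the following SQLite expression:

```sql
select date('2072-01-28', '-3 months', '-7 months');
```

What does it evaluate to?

2071-03-28

Adding -3 months to 2072-01-28 gives 2071-10-28.
Adding -7 months to 2071-10-28 gives 2071-03-28.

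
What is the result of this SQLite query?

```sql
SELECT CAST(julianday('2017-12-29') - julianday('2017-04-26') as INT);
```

4 days remain in April 2017 after the 26th (30 − 26).
Full months from May 2017 through November 2017 contribute their day counts.
Then 29 days into December 2017.
Total: 4 + 31 + 30 + 31 + 31 + 30 + 31 + 30 + 29 = 247.

247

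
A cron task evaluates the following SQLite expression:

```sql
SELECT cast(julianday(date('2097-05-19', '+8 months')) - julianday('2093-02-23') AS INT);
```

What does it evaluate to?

Adding +8 months to 2097-05-19 gives 2098-01-19.
5 days remain in February 2093 after the 23rd (28 − 23).
Full months from March 2093 through December 2097 contribute their day counts.
Then 19 days into January 2098.
Total: 5 + 31 + 30 + 31 + 30 + 31 + 31 + 30 + 31 + 30 + 31 + 31 + 28 + 31 + 30 + 31 + 30 + 31 + 31 + 30 + 31 + 30 + 31 + 31 + 28 + 31 + 30 + 31 + 30 + 31 + 31 + 30 + 31 + 30 + 31 + 31 + 29 + 31 + 30 + 31 + 30 + 31 + 31 + 30 + 31 + 30 + 31 + 31 + 28 + 31 + 30 + 31 + 30 + 31 + 31 + 30 + 31 + 30 + 31 + 19 = 1791.

1791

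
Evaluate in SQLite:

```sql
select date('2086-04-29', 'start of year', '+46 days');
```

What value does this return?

`start of year` rewinds 2086-04-29 to 2086-01-01.
Applying '+46 days' to 2086-01-01: counting 46 days forward gives 2086-02-16.

2086-02-16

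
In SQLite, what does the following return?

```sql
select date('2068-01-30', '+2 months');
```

Adding +2 months to 2068-01-30 gives 2068-03-30.

2068-03-30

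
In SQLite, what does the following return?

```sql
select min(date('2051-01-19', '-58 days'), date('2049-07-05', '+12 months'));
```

date('2051-01-19', '-58 days') → 2050-11-22.
date('2049-07-05', '+12 months') → 2050-07-05.
Earlier of the two is 2050-07-05.

2050-07-05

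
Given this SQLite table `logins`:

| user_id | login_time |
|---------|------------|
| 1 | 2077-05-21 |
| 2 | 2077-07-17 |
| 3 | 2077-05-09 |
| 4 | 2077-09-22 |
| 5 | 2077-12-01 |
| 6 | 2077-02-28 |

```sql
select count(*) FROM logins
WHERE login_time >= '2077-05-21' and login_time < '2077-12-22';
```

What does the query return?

Rows in [2077-05-21, 2077-12-22): 2077-05-21, 2077-07-17, 2077-09-22, 2077-12-01 → 4 rows.

4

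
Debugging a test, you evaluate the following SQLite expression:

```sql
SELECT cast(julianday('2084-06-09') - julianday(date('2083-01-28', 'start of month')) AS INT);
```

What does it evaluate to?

`start of month` rewinds 2083-01-28 to 2083-01-01.
30 days remain in January 2083 after the 1st (31 − 1).
Full months from February 2083 through May 2084 contribute their day counts.
Then 9 days into June 2084.
Total: 30 + 28 + 31 + 30 + 31 + 30 + 31 + 31 + 30 + 31 + 30 + 31 + 31 + 29 + 31 + 30 + 31 + 9 = 525.

525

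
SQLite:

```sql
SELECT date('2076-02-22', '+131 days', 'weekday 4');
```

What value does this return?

2076-07-02

Applying '+131 days' to 2076-02-22: counting 131 days forward gives 2076-07-02.
`weekday 4` advances to the next Thursday; 2076-07-02 is already a Thursday, so it stays at 2076-07-02.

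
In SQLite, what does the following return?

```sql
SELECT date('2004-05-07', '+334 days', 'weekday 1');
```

2005-04-11

Applying '+334 days' to 2004-05-07: counting 334 days forward gives 2005-04-06.
`weekday 1` advances to the next Monday; 2005-04-06 is a Wednesday, so it moves forward to 2005-04-11.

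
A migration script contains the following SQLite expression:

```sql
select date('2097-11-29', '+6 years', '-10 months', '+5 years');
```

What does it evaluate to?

2108-01-29

Adding +6 years to 2097-11-29 gives 2103-11-29.
Adding -10 months to 2103-11-29 gives 2103-01-29.
Adding +5 years to 2103-01-29 gives 2108-01-29.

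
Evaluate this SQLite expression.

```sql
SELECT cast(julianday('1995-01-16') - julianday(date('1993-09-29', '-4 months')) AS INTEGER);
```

Adding -4 months to 1993-09-29 gives 1993-05-29.
2 days remain in May 1993 after the 29th (31 − 29).
Full months from June 1993 through December 1994 contribute their day counts.
Then 16 days into January 1995.
Total: 2 + 30 + 31 + 31 + 30 + 31 + 30 + 31 + 31 + 28 + 31 + 30 + 31 + 30 + 31 + 31 + 30 + 31 + 30 + 31 + 16 = 597.

597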